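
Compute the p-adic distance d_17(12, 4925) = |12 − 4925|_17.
d_17(12, 4925) = 1/4913

Step 1 — x − y = 12 − 4925 = -4913. Step 2 — v_17(-4913) = 3 (factor: -4913 = −(17^3 · 1); the sign does not affect v_p). Step 3 — |x − y|_17 = 17^{-3} = 1/4913.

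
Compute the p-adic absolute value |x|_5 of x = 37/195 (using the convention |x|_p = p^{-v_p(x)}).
|37/195|_5 = 5

Step 1 — compute v_5(x) by factoring powers of 5 out of the numerator and denominator: v_5(37/195) = -1. Step 2 — apply |x|_p = p^{-v_p(x)} = 5^{1} = 5.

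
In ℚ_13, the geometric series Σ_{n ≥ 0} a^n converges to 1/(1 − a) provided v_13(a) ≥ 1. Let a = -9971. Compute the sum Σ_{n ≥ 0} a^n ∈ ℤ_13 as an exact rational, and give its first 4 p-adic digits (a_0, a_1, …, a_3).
Σ a^n = 1/(1 − a) = 1/9972;  first 4 digits = (1, 0, 6, 8)

v_13(a) = 2 ≥ 1, so the series converges in ℤ_13 to 1/(1 − a) = 1/(1 − (-9971)) = 1/9972. Expand this rational in ℤ_13: compute digits iteratively via d_i = x_i mod 13, x_{i+1} = (x_i − d_i)/13. The first 4 digits are (1, 0, 6, 8).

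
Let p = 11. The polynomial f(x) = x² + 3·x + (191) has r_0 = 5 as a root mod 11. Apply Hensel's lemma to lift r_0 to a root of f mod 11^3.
r_2 = 676 (mod 1331)

Hensel: r_{i+1} = r_i − f(r_i)·(f′(r_i))^{-1} mod 11^{i+2}, f′(x) = 2x + 3. Iterate:
  r_0 = 5 (mod 11)
  r_1 = 71 (mod 121)
  r_2 = 676 (mod 1331)
Final: r = 676 satisfies f(r) ≡ 0 mod 11^3.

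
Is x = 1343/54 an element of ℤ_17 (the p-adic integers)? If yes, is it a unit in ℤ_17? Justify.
x ∈ ℤ_17 but not a unit; v_17(x) = 1 > 0

ℤ_17 = {x ∈ ℚ_17 : v_17(x) ≥ 0} and ℤ_17^× = {x ∈ ℤ_17 : v_17(x) = 0}. Here v_17(1343/54) = v_17(num) − v_17(den) = 1; compare against these criteria.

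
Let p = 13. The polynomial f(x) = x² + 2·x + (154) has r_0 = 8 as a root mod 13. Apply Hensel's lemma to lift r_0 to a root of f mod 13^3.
r_2 = 840 (mod 2197)

Hensel: r_{i+1} = r_i − f(r_i)·(f′(r_i))^{-1} mod 13^{i+2}, f′(x) = 2x + 2. Iterate:
  r_0 = 8 (mod 13)
  r_1 = 164 (mod 169)
  r_2 = 840 (mod 2197)
Final: r = 840 satisfies f(r) ≡ 0 mod 13^3.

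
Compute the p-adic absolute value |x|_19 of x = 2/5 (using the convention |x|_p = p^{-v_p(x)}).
|2/5|_19 = 1

Step 1 — compute v_19(x) by factoring powers of 19 out of the numerator and denominator: v_19(2/5) = 0. Step 2 — apply |x|_p = p^{-v_p(x)} = 19^{0} = 1.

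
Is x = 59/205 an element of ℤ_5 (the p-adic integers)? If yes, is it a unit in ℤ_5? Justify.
x ∉ ℤ_5 (v_5(x) = -1 < 0)

ℤ_5 = {x ∈ ℚ_5 : v_5(x) ≥ 0} and ℤ_5^× = {x ∈ ℤ_5 : v_5(x) = 0}. Here v_5(59/205) = v_5(num) − v_5(den) = -1; compare against these criteria.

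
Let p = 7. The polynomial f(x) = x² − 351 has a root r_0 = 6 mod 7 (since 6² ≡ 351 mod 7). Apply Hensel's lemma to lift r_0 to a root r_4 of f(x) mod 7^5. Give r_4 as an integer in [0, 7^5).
r_4 = 5361 (mod 16807)

Hensel's recurrence: r_{i+1} = r_i − f(r_i)·(f′(r_i))^{-1} mod 7^{i+2}, with f′(x) = 2x. Iterate:
  r_0 = 6 (mod 7)
  r_1 = 20 (mod 49)
  r_2 = 216 (mod 343)
  r_3 = 559 (mod 2401)
  r_4 = 5361 (mod 16807)
Final: r_4 = 5361, and one checks f(r_4) ≡ 0 mod 7^5.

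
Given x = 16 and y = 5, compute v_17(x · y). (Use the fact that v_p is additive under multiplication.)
v_17(80) = 0

v_p(x) = 0 (factor: 16 = 17^0 · 16); v_p(y) = 0 (factor: 5 = 17^0 · 5). Additivity: v_p(xy) = v_p(x) + v_p(y) = 0 + 0 = 0. (Direct check: xy = 80 = 17^0 · (80).)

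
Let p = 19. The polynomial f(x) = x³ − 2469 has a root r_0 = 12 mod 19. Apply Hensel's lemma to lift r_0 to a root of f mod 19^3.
r_2 = 4629 (mod 6859)

Hensel: r_{i+1} = r_i − f(r_i)/f′(r_i) mod 19^{i+2}, where f′(x) = 3x². Iterate:
  r_0 = 12 (mod 19)
  r_1 = 297 (mod 361)
  r_2 = 4629 (mod 6859)
Final: r = 4629 with f(r) ≡ 0 mod 19^3.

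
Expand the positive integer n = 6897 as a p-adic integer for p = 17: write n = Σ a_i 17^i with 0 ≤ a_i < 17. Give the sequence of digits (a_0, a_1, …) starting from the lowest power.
(a_0, a_1, …) = (12, 14, 6, 1)

Repeated division by 17 gives the digits low-to-high: 6897 = 12 + 14·17^1 + 6·17^2 + 1·17^3. Digit sequence: (12, 14, 6, 1).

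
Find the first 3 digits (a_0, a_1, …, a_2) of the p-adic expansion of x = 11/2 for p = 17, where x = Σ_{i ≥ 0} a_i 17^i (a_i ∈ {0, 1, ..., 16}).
(a_0, …, a_2) = (14, 8, 8)

v_17(11/2) = 0 (numerator and denominator both coprime to 17), so x ∈ ℤ_17^×. Compute digits iteratively via a_i = x_i mod 17, x_{i+1} = (x_i − a_i)/17, with x_0 = x:
  x_0 = 11/2;  a_0 = 14;  x_1 = (x_0 − 14)/17 = -1/2
  x_1 = -1/2;  a_1 = 8;  x_2 = (x_1 − 8)/17 = -1/2
  x_2 = -1/2;  a_2 = 8;  x_3 = (x_2 − 8)/17 = -1/2
Digits: (14, 8, 8).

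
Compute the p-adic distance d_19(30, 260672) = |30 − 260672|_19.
d_19(30, 260672) = 1/130321

Step 1 — x − y = 30 − 260672 = -260642. Step 2 — v_19(-260642) = 4 (factor: -260642 = −(19^4 · 2); the sign does not affect v_p). Step 3 — |x − y|_19 = 19^{-4} = 1/130321.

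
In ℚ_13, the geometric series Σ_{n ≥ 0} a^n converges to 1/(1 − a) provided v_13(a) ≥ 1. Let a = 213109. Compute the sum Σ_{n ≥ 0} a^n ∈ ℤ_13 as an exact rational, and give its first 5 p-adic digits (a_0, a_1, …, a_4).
Σ a^n = 1/(1 − a) = -1/213108;  first 5 digits = (1, 0, 0, 6, 7)

v_13(a) = 3 ≥ 1, so the series converges in ℤ_13 to 1/(1 − a) = 1/(1 − 213109) = -1/213108. Expand this rational in ℤ_13: compute digits iteratively via d_i = x_i mod 13, x_{i+1} = (x_i − d_i)/13. The first 5 digits are (1, 0, 0, 6, 7).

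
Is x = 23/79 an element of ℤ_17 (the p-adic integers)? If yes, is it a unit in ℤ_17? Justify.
x ∈ ℤ_17^× (unit); v_17(x) = 0

ℤ_17 = {x ∈ ℚ_17 : v_17(x) ≥ 0} and ℤ_17^× = {x ∈ ℤ_17 : v_17(x) = 0}. Here v_17(23/79) = v_17(num) − v_17(den) = 0; compare against these criteria.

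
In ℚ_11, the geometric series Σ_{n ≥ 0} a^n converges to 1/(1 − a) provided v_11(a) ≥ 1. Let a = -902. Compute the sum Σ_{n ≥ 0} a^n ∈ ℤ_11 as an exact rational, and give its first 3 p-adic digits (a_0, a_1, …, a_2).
Σ a^n = 1/(1 − a) = 1/903;  first 3 digits = (1, 6, 6)

v_11(a) = 1 ≥ 1, so the series converges in ℤ_11 to 1/(1 − a) = 1/(1 − (-902)) = 1/903. Expand this rational in ℤ_11: compute digits iteratively via d_i = x_i mod 11, x_{i+1} = (x_i − d_i)/11. The first 3 digits are (1, 6, 6).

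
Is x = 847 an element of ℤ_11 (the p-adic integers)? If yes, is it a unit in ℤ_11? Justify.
x ∈ ℤ_11 but not a unit; v_11(x) = 2 > 0

ℤ_11 = {x ∈ ℚ_11 : v_11(x) ≥ 0} and ℤ_11^× = {x ∈ ℤ_11 : v_11(x) = 0}. Here v_11(847) = v_11(num) − v_11(den) = 2; compare against these criteria.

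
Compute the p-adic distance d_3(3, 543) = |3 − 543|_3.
d_3(3, 543) = 1/27

Step 1 — x − y = 3 − 543 = -540. Step 2 — v_3(-540) = 3 (factor: -540 = −(3^3 · 20); the sign does not affect v_p). Step 3 — |x − y|_3 = 3^{-3} = 1/27.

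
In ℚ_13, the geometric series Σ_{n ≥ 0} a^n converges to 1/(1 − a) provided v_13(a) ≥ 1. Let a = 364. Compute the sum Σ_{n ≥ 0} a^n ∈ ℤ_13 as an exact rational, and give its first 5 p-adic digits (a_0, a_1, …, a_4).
Σ a^n = 1/(1 − a) = -1/363;  first 5 digits = (1, 2, 6, 3, 6)

v_13(a) = 1 ≥ 1, so the series converges in ℤ_13 to 1/(1 − a) = 1/(1 − 364) = -1/363. Expand this rational in ℤ_13: compute digits iteratively via d_i = x_i mod 13, x_{i+1} = (x_i − d_i)/13. The first 5 digits are (1, 2, 6, 3, 6).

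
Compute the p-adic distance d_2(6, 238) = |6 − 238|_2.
d_2(6, 238) = 1/8

Step 1 — x − y = 6 − 238 = -232. Step 2 — v_2(-232) = 3 (factor: -232 = −(2^3 · 29); the sign does not affect v_p). Step 3 — |x − y|_2 = 2^{-3} = 1/8.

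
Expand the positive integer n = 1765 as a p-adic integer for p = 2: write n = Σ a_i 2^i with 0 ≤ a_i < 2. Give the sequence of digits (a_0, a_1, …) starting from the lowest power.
(a_0, a_1, …) = (1, 0, 1, 0, 0, 1, 1, 1, 0, 1, 1)

Repeated division by 2 gives the digits low-to-high: 1765 = 1 + 1·2^2 + 1·2^5 + 1·2^6 + 1·2^7 + 1·2^9 + 1·2^10. Digit sequence: (1, 0, 1, 0, 0, 1, 1, 1, 0, 1, 1).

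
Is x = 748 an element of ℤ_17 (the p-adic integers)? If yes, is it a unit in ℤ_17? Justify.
x ∈ ℤ_17 but not a unit; v_17(x) = 1 > 0

ℤ_17 = {x ∈ ℚ_17 : v_17(x) ≥ 0} and ℤ_17^× = {x ∈ ℤ_17 : v_17(x) = 0}. Here v_17(748) = v_17(num) − v_17(den) = 1; compare against these criteria.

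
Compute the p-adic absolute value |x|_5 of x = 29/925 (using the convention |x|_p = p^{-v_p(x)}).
|29/925|_5 = 25

Step 1 — compute v_5(x) by factoring powers of 5 out of the numerator and denominator: v_5(29/925) = -2. Step 2 — apply |x|_p = p^{-v_p(x)} = 5^{2} = 25.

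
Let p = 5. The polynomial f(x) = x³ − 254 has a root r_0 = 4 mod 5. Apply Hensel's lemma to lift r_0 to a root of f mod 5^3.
r_2 = 59 (mod 125)

Hensel: r_{i+1} = r_i − f(r_i)/f′(r_i) mod 5^{i+2}, where f′(x) = 3x². Iterate:
  r_0 = 4 (mod 5)
  r_1 = 9 (mod 25)
  r_2 = 59 (mod 125)
Final: r = 59 with f(r) ≡ 0 mod 5^3.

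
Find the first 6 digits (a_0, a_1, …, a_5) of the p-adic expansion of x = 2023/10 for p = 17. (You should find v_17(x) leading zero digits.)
(a_0, …, a_5) = (0, 0, 16, 11, 1, 5)

v_17(2023/10) = 2, so a_0 = ... = a_1 = 0. Factor out: x = 17^2 · u with u = 7/10 a unit in ℤ_17. Expand u iteratively via a_{v+i} = u_i mod 17, u_{i+1} = (u_i − a_{v+i})/17:
  u_0 = 7/10;  a_2 = 16;  u_1 = (u_0 − 16)/17 = -9/10
  u_1 = -9/10;  a_3 = 11;  u_2 = (u_1 − 11)/17 = -7/10
  u_2 = -7/10;  a_4 = 1;  u_3 = (u_2 − 1)/17 = -1/10
  u_3 = -1/10;  a_5 = 5;  u_4 = (u_3 − 5)/17 = -3/10
Digits: (0, 0, 16, 11, 1, 5).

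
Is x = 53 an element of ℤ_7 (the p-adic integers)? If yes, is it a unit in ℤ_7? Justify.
x ∈ ℤ_7^× (unit); v_7(x) = 0

ℤ_7 = {x ∈ ℚ_7 : v_7(x) ≥ 0} and ℤ_7^× = {x ∈ ℤ_7 : v_7(x) = 0}. Here v_7(53) = v_7(num) − v_7(den) = 0; compare against these criteria.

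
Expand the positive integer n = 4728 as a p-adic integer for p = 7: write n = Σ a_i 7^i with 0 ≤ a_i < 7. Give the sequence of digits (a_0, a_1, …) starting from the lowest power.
(a_0, a_1, …) = (3, 3, 5, 6, 1)

Repeated division by 7 gives the digits low-to-high: 4728 = 3 + 3·7^1 + 5·7^2 + 6·7^3 + 1·7^4. Digit sequence: (3, 3, 5, 6, 1).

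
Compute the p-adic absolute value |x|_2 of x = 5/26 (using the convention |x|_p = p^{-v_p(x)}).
|5/26|_2 = 2

Step 1 — compute v_2(x) by factoring powers of 2 out of the numerator and denominator: v_2(5/26) = -1. Step 2 — apply |x|_p = p^{-v_p(x)} = 2^{1} = 2.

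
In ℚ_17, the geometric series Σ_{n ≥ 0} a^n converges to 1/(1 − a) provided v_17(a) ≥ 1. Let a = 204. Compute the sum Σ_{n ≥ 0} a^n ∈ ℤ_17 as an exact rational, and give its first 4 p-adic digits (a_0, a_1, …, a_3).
Σ a^n = 1/(1 − a) = -1/203;  first 4 digits = (1, 12, 8, 2)

v_17(a) = 1 ≥ 1, so the series converges in ℤ_17 to 1/(1 − a) = 1/(1 − 204) = -1/203. Expand this rational in ℤ_17: compute digits iteratively via d_i = x_i mod 17, x_{i+1} = (x_i − d_i)/17. The first 4 digits are (1, 12, 8, 2).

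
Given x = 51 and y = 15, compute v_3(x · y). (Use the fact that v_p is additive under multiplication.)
v_3(765) = 2

v_p(x) = 1 (factor: 51 = 3^1 · 17); v_p(y) = 1 (factor: 15 = 3^1 · 5). Additivity: v_p(xy) = v_p(x) + v_p(y) = 1 + 1 = 2. (Direct check: xy = 765 = 3^2 · (85).)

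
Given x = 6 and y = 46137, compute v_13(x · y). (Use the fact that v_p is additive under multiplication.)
v_13(276822) = 3

v_p(x) = 0 (factor: 6 = 13^0 · 6); v_p(y) = 3 (factor: 46137 = 13^3 · 21). Additivity: v_p(xy) = v_p(x) + v_p(y) = 0 + 3 = 3. (Direct check: xy = 276822 = 13^3 · (126).)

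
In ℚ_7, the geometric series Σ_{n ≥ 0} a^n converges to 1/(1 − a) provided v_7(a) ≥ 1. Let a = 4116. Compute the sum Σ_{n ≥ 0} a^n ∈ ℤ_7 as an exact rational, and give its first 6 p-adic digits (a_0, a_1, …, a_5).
Σ a^n = 1/(1 − a) = -1/4115;  first 6 digits = (1, 0, 0, 5, 1, 0)

v_7(a) = 3 ≥ 1, so the series converges in ℤ_7 to 1/(1 − a) = 1/(1 − 4116) = -1/4115. Expand this rational in ℤ_7: compute digits iteratively via d_i = x_i mod 7, x_{i+1} = (x_i − d_i)/7. The first 6 digits are (1, 0, 0, 5, 1, 0).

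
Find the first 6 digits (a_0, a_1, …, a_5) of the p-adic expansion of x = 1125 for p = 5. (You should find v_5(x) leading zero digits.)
(a_0, …, a_5) = (0, 0, 0, 4, 1, 0)

v_5(1125) = 3, so a_0 = ... = a_2 = 0. Factor out: x = 5^3 · u with u = 9 a unit in ℤ_5. Expand u iteratively via a_{v+i} = u_i mod 5, u_{i+1} = (u_i − a_{v+i})/5:
  u_0 = 9;  a_3 = 4;  u_1 = (u_0 − 4)/5 = 1
  u_1 = 1;  a_4 = 1;  u_2 = (u_1 − 1)/5 = 0
  u_2 = 0;  a_5 = 0;  u_3 = (u_2 − 0)/5 = 0
Digits: (0, 0, 0, 4, 1, 0).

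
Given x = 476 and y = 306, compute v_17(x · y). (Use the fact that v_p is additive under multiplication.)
v_17(145656) = 2

v_p(x) = 1 (factor: 476 = 17^1 · 28); v_p(y) = 1 (factor: 306 = 17^1 · 18). Additivity: v_p(xy) = v_p(x) + v_p(y) = 1 + 1 = 2. (Direct check: xy = 145656 = 17^2 · (504).)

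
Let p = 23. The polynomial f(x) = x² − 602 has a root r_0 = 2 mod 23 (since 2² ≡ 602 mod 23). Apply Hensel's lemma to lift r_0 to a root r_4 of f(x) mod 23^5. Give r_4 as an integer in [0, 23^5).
r_4 = 3844659 (mod 6436343)

Hensel's recurrence: r_{i+1} = r_i − f(r_i)·(f′(r_i))^{-1} mod 23^{i+2}, with f′(x) = 2x. Iterate:
  r_0 = 2 (mod 23)
  r_1 = 416 (mod 529)
  r_2 = 12054 (mod 12167)
  r_3 = 206726 (mod 279841)
  r_4 = 3844659 (mod 6436343)
Final: r_4 = 3844659, and one checks f(r_4) ≡ 0 mod 23^5.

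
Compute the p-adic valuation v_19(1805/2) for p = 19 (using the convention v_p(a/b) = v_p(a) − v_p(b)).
v_19(1805/2) = 2

Factor powers of 19 from the numerator and denominator of the reduced fraction: 1805 = 19^2 · 5 and 2 = 19^0 · 2. Apply v_p(a/b) = v_p(a) − v_p(b): v_19(1805/2) = 2 − 0 = 2.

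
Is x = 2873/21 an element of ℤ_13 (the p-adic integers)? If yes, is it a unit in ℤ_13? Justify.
x ∈ ℤ_13 but not a unit; v_13(x) = 2 > 0

ℤ_13 = {x ∈ ℚ_13 : v_13(x) ≥ 0} and ℤ_13^× = {x ∈ ℤ_13 : v_13(x) = 0}. Here v_13(2873/21) = v_13(num) − v_13(den) = 2; compare against these criteria.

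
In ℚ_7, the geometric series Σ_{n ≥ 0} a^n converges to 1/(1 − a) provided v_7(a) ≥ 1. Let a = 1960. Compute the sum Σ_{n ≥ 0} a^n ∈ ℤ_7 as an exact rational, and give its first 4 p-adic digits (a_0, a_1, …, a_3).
Σ a^n = 1/(1 − a) = -1/1959;  first 4 digits = (1, 0, 5, 5)

v_7(a) = 2 ≥ 1, so the series converges in ℤ_7 to 1/(1 − a) = 1/(1 − 1960) = -1/1959. Expand this rational in ℤ_7: compute digits iteratively via d_i = x_i mod 7, x_{i+1} = (x_i − d_i)/7. The first 4 digits are (1, 0, 5, 5).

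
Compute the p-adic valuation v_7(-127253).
v_7(-127253) = 4

v_7(n) is the largest exponent k such that 7^k divides n. Factor out: -127253 = -7^4 · 53. (Sign doesn't affect v_p.) So v_7(-127253) = 4.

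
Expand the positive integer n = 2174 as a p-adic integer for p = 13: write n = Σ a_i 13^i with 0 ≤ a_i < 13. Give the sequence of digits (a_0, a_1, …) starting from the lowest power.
(a_0, a_1, …) = (3, 11, 12)

Repeated division by 13 gives the digits low-to-high: 2174 = 3 + 11·13^1 + 12·13^2. Digit sequence: (3, 11, 12).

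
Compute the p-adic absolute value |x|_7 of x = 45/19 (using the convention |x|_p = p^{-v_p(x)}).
|45/19|_7 = 1

Step 1 — compute v_7(x) by factoring powers of 7 out of the numerator and denominator: v_7(45/19) = 0. Step 2 — apply |x|_p = p^{-v_p(x)} = 7^{0} = 1.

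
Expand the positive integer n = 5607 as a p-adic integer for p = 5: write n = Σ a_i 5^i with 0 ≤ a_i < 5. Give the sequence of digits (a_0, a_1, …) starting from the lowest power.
(a_0, a_1, …) = (2, 1, 4, 4, 3, 1)

Repeated division by 5 gives the digits low-to-high: 5607 = 2 + 1·5^1 + 4·5^2 + 4·5^3 + 3·5^4 + 1·5^5. Digit sequence: (2, 1, 4, 4, 3, 1).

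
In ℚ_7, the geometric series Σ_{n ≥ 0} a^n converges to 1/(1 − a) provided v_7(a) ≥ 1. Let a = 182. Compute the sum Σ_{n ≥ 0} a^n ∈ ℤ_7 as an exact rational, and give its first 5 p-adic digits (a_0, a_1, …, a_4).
Σ a^n = 1/(1 − a) = -1/181;  first 5 digits = (1, 5, 0, 5, 6)

v_7(a) = 1 ≥ 1, so the series converges in ℤ_7 to 1/(1 − a) = 1/(1 − 182) = -1/181. Expand this rational in ℤ_7: compute digits iteratively via d_i = x_i mod 7, x_{i+1} = (x_i − d_i)/7. The first 5 digits are (1, 5, 0, 5, 6).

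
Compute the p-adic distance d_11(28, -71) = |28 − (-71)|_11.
d_11(28, -71) = 1/11

Step 1 — x − y = 28 − (-71) = 99. Step 2 — v_11(99) = 1 (factor: 99 = (11^1 · 9); the sign does not affect v_p). Step 3 — |x − y|_11 = 11^{-1} = 1/11.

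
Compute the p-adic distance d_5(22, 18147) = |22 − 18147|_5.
d_5(22, 18147) = 1/625

Step 1 — x − y = 22 − 18147 = -18125. Step 2 — v_5(-18125) = 4 (factor: -18125 = −(5^4 · 29); the sign does not affect v_p). Step 3 — |x − y|_5 = 5^{-4} = 1/625.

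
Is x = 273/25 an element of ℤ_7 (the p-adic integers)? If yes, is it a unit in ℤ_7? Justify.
x ∈ ℤ_7 but not a unit; v_7(x) = 1 > 0

ℤ_7 = {x ∈ ℚ_7 : v_7(x) ≥ 0} and ℤ_7^× = {x ∈ ℤ_7 : v_7(x) = 0}. Here v_7(273/25) = v_7(num) − v_7(den) = 1; compare against these criteria.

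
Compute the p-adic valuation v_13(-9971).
v_13(-9971) = 2

v_13(n) is the largest exponent k such that 13^k divides n. Factor out: -9971 = -13^2 · 59. (Sign doesn't affect v_p.) So v_13(-9971) = 2.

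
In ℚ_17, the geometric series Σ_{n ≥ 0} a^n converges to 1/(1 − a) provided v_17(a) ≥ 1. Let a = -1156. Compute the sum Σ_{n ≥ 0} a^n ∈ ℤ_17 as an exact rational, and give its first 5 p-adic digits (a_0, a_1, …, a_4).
Σ a^n = 1/(1 − a) = 1/1157;  first 5 digits = (1, 0, 13, 16, 15)

v_17(a) = 2 ≥ 1, so the series converges in ℤ_17 to 1/(1 − a) = 1/(1 − (-1156)) = 1/1157. Expand this rational in ℤ_17: compute digits iteratively via d_i = x_i mod 17, x_{i+1} = (x_i − d_i)/17. The first 5 digits are (1, 0, 13, 16, 15).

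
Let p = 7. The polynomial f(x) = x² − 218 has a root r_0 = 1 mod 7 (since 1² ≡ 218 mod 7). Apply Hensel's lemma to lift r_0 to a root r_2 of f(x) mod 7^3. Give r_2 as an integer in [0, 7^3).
r_2 = 183 (mod 343)

Hensel's recurrence: r_{i+1} = r_i − f(r_i)·(f′(r_i))^{-1} mod 7^{i+2}, with f′(x) = 2x. Iterate:
  r_0 = 1 (mod 7)
  r_1 = 36 (mod 49)
  r_2 = 183 (mod 343)
Final: r_2 = 183, and one checks f(r_2) ≡ 0 mod 7^3.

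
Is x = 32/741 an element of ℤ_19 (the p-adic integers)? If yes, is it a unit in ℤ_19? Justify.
x ∉ ℤ_19 (v_19(x) = -1 < 0)

ℤ_19 = {x ∈ ℚ_19 : v_19(x) ≥ 0} and ℤ_19^× = {x ∈ ℤ_19 : v_19(x) = 0}. Here v_19(32/741) = v_19(num) − v_19(den) = -1; compare against these criteria.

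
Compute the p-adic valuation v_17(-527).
v_17(-527) = 1

v_17(n) is the largest exponent k such that 17^k divides n. Factor out: -527 = -17^1 · 31. (Sign doesn't affect v_p.) So v_17(-527) = 1.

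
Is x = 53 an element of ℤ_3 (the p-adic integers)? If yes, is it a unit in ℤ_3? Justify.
x ∈ ℤ_3^× (unit); v_3(x) = 0

ℤ_3 = {x ∈ ℚ_3 : v_3(x) ≥ 0} and ℤ_3^× = {x ∈ ℤ_3 : v_3(x) = 0}. Here v_3(53) = v_3(num) − v_3(den) = 0; compare against these criteria.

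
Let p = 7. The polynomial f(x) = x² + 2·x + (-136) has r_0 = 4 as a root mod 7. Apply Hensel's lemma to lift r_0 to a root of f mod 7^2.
r_1 = 25 (mod 49)

Hensel: r_{i+1} = r_i − f(r_i)·(f′(r_i))^{-1} mod 7^{i+2}, f′(x) = 2x + 2. Iterate:
  r_0 = 4 (mod 7)
  r_1 = 25 (mod 49)
Final: r = 25 satisfies f(r) ≡ 0 mod 7^2.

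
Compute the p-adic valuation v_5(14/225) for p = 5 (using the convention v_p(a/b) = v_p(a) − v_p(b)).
v_5(14/225) = -2

Factor powers of 5 from the numerator and denominator of the reduced fraction: 14 = 5^0 · 14 and 225 = 5^2 · 9. Apply v_p(a/b) = v_p(a) − v_p(b): v_5(14/225) = 0 − 2 = -2.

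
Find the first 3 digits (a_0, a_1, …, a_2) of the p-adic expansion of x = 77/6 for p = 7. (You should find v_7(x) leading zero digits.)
(a_0, …, a_2) = (0, 3, 1)

v_7(77/6) = 1, so a_0 = ... = a_0 = 0. Factor out: x = 7^1 · u with u = 11/6 a unit in ℤ_7. Expand u iteratively via a_{v+i} = u_i mod 7, u_{i+1} = (u_i − a_{v+i})/7:
  u_0 = 11/6;  a_1 = 3;  u_1 = (u_0 − 3)/7 = -1/6
  u_1 = -1/6;  a_2 = 1;  u_2 = (u_1 − 1)/7 = -1/6
Digits: (0, 3, 1).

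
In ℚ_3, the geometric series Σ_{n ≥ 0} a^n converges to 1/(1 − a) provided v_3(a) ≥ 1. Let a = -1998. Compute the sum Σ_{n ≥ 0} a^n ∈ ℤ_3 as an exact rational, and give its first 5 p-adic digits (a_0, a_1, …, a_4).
Σ a^n = 1/(1 − a) = 1/1999;  first 5 digits = (1, 0, 0, 1, 2)

v_3(a) = 3 ≥ 1, so the series converges in ℤ_3 to 1/(1 − a) = 1/(1 − (-1998)) = 1/1999. Expand this rational in ℤ_3: compute digits iteratively via d_i = x_i mod 3, x_{i+1} = (x_i − d_i)/3. The first 5 digits are (1, 0, 0, 1, 2).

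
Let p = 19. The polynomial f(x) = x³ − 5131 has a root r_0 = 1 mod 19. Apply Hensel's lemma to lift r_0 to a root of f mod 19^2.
r_1 = 267 (mod 361)

Hensel: r_{i+1} = r_i − f(r_i)/f′(r_i) mod 19^{i+2}, where f′(x) = 3x². Iterate:
  r_0 = 1 (mod 19)
  r_1 = 267 (mod 361)
Final: r = 267 with f(r) ≡ 0 mod 19^2.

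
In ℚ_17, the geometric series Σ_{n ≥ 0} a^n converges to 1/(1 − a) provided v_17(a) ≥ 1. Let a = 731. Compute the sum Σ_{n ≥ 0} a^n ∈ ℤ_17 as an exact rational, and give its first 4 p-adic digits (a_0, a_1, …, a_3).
Σ a^n = 1/(1 − a) = -1/730;  first 4 digits = (1, 9, 15, 4)

v_17(a) = 1 ≥ 1, so the series converges in ℤ_17 to 1/(1 − a) = 1/(1 − 731) = -1/730. Expand this rational in ℤ_17: compute digits iteratively via d_i = x_i mod 17, x_{i+1} = (x_i − d_i)/17. The first 4 digits are (1, 9, 15, 4).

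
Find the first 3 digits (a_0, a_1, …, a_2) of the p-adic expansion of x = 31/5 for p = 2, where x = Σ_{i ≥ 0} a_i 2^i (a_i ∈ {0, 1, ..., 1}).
(a_0, …, a_2) = (1, 1, 0)

v_2(31/5) = 0 (numerator and denominator both coprime to 2), so x ∈ ℤ_2^×. Compute digits iteratively via a_i = x_i mod 2, x_{i+1} = (x_i − a_i)/2, with x_0 = x:
  x_0 = 31/5;  a_0 = 1;  x_1 = (x_0 − 1)/2 = 13/5
  x_1 = 13/5;  a_1 = 1;  x_2 = (x_1 − 1)/2 = 4/5
  x_2 = 4/5;  a_2 = 0;  x_3 = (x_2 − 0)/2 = 2/5
Digits: (1, 1, 0).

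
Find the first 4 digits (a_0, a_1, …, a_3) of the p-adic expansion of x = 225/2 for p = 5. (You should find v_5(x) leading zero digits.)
(a_0, …, a_3) = (0, 0, 2, 3)

v_5(225/2) = 2, so a_0 = ... = a_1 = 0. Factor out: x = 5^2 · u with u = 9/2 a unit in ℤ_5. Expand u iteratively via a_{v+i} = u_i mod 5, u_{i+1} = (u_i − a_{v+i})/5:
  u_0 = 9/2;  a_2 = 2;  u_1 = (u_0 − 2)/5 = 1/2
  u_1 = 1/2;  a_3 = 3;  u_2 = (u_1 − 3)/5 = -1/2
Digits: (0, 0, 2, 3).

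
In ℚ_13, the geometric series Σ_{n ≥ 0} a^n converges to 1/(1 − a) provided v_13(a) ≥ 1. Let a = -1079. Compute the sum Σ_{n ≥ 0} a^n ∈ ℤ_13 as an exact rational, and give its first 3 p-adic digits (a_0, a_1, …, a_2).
Σ a^n = 1/(1 − a) = 1/1080;  first 3 digits = (1, 8, 5)

v_13(a) = 1 ≥ 1, so the series converges in ℤ_13 to 1/(1 − a) = 1/(1 − (-1079)) = 1/1080. Expand this rational in ℤ_13: compute digits iteratively via d_i = x_i mod 13, x_{i+1} = (x_i − d_i)/13. The first 3 digits are (1, 8, 5).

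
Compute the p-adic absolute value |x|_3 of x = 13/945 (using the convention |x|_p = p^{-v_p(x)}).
|13/945|_3 = 27

Step 1 — compute v_3(x) by factoring powers of 3 out of the numerator and denominator: v_3(13/945) = -3. Step 2 — apply |x|_p = p^{-v_p(x)} = 3^{3} = 27.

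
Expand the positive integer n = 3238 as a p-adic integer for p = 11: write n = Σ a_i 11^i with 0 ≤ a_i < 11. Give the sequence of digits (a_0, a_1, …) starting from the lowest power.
(a_0, a_1, …) = (4, 8, 4, 2)

Repeated division by 11 gives the digits low-to-high: 3238 = 4 + 8·11^1 + 4·11^2 + 2·11^3. Digit sequence: (4, 8, 4, 2).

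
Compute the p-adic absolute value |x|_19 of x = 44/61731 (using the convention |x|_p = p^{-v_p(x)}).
|44/61731|_19 = 6859

Step 1 — compute v_19(x) by factoring powers of 19 out of the numerator and denominator: v_19(44/61731) = -3. Step 2 — apply |x|_p = p^{-v_p(x)} = 19^{3} = 6859.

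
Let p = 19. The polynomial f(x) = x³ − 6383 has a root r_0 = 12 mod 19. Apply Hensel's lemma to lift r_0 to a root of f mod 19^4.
r_3 = 107381 (mod 130321)

Hensel: r_{i+1} = r_i − f(r_i)/f′(r_i) mod 19^{i+2}, where f′(x) = 3x². Iterate:
  r_0 = 12 (mod 19)
  r_1 = 164 (mod 361)
  r_2 = 4496 (mod 6859)
  r_3 = 107381 (mod 130321)
Final: r = 107381 with f(r) ≡ 0 mod 19^4.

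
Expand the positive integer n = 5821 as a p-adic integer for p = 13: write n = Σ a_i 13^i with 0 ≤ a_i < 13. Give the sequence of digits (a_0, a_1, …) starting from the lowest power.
(a_0, a_1, …) = (10, 5, 8, 2)

Repeated division by 13 gives the digits low-to-high: 5821 = 10 + 5·13^1 + 8·13^2 + 2·13^3. Digit sequence: (10, 5, 8, 2).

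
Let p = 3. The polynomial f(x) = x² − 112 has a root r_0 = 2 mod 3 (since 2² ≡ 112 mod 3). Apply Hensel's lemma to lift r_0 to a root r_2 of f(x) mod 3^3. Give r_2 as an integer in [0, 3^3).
r_2 = 2 (mod 27)

Hensel's recurrence: r_{i+1} = r_i − f(r_i)·(f′(r_i))^{-1} mod 3^{i+2}, with f′(x) = 2x. Iterate:
  r_0 = 2 (mod 3)
  r_1 = 2 (mod 9)
  r_2 = 2 (mod 27)
Final: r_2 = 2, and one checks f(r_2) ≡ 0 mod 3^3.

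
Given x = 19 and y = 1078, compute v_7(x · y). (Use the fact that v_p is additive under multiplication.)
v_7(20482) = 2

v_p(x) = 0 (factor: 19 = 7^0 · 19); v_p(y) = 2 (factor: 1078 = 7^2 · 22). Additivity: v_p(xy) = v_p(x) + v_p(y) = 0 + 2 = 2. (Direct check: xy = 20482 = 7^2 · (418).)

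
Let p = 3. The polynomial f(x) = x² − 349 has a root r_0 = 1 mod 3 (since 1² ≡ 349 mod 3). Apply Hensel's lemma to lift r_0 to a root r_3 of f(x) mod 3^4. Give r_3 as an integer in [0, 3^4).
r_3 = 76 (mod 81)

Hensel's recurrence: r_{i+1} = r_i − f(r_i)·(f′(r_i))^{-1} mod 3^{i+2}, with f′(x) = 2x. Iterate:
  r_0 = 1 (mod 3)
  r_1 = 4 (mod 9)
  r_2 = 22 (mod 27)
  r_3 = 76 (mod 81)
Final: r_3 = 76, and one checks f(r_3) ≡ 0 mod 3^4.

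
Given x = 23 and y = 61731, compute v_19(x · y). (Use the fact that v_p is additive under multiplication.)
v_19(1419813) = 3

v_p(x) = 0 (factor: 23 = 19^0 · 23); v_p(y) = 3 (factor: 61731 = 19^3 · 9). Additivity: v_p(xy) = v_p(x) + v_p(y) = 0 + 3 = 3. (Direct check: xy = 1419813 = 19^3 · (207).)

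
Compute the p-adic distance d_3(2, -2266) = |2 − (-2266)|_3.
d_3(2, -2266) = 1/81

Step 1 — x − y = 2 − (-2266) = 2268. Step 2 — v_3(2268) = 4 (factor: 2268 = (3^4 · 28); the sign does not affect v_p). Step 3 — |x − y|_3 = 3^{-4} = 1/81.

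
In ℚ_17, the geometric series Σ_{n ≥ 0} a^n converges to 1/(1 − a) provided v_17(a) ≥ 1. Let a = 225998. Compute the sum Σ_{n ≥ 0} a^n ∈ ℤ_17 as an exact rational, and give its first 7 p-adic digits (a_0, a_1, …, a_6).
Σ a^n = 1/(1 − a) = -1/225997;  first 7 digits = (1, 0, 0, 12, 2, 0, 8)

v_17(a) = 3 ≥ 1, so the series converges in ℤ_17 to 1/(1 − a) = 1/(1 − 225998) = -1/225997. Expand this rational in ℤ_17: compute digits iteratively via d_i = x_i mod 17, x_{i+1} = (x_i − d_i)/17. The first 7 digits are (1, 0, 0, 12, 2, 0, 8).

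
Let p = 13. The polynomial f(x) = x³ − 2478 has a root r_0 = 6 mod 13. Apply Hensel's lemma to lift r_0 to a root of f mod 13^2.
r_1 = 149 (mod 169)

Hensel: r_{i+1} = r_i − f(r_i)/f′(r_i) mod 13^{i+2}, where f′(x) = 3x². Iterate:
  r_0 = 6 (mod 13)
  r_1 = 149 (mod 169)
Final: r = 149 with f(r) ≡ 0 mod 13^2.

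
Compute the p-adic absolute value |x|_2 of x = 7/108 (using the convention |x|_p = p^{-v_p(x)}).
|7/108|_2 = 4

Step 1 — compute v_2(x) by factoring powers of 2 out of the numerator and denominator: v_2(7/108) = -2. Step 2 — apply |x|_p = p^{-v_p(x)} = 2^{2} = 4.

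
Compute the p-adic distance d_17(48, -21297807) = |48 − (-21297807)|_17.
d_17(48, -21297807) = 1/1419857

Step 1 — x − y = 48 − (-21297807) = 21297855. Step 2 — v_17(21297855) = 5 (factor: 21297855 = (17^5 · 15); the sign does not affect v_p). Step 3 — |x − y|_17 = 17^{-5} = 1/1419857.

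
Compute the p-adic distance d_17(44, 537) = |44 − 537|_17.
d_17(44, 537) = 1/17

Step 1 — x − y = 44 − 537 = -493. Step 2 — v_17(-493) = 1 (factor: -493 = −(17^1 · 29); the sign does not affect v_p). Step 3 — |x − y|_17 = 17^{-1} = 1/17.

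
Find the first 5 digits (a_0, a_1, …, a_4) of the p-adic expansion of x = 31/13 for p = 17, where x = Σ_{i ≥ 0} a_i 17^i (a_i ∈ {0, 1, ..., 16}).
(a_0, …, a_4) = (5, 9, 6, 14, 7)

v_17(31/13) = 0 (numerator and denominator both coprime to 17), so x ∈ ℤ_17^×. Compute digits iteratively via a_i = x_i mod 17, x_{i+1} = (x_i − a_i)/17, with x_0 = x:
  x_0 = 31/13;  a_0 = 5;  x_1 = (x_0 − 5)/17 = -2/13
  x_1 = -2/13;  a_1 = 9;  x_2 = (x_1 − 9)/17 = -7/13
  x_2 = -7/13;  a_2 = 6;  x_3 = (x_2 − 6)/17 = -5/13
  x_3 = -5/13;  a_3 = 14;  x_4 = (x_3 − 14)/17 = -11/13
  x_4 = -11/13;  a_4 = 7;  x_5 = (x_4 − 7)/17 = -6/13
Digits: (5, 9, 6, 14, 7).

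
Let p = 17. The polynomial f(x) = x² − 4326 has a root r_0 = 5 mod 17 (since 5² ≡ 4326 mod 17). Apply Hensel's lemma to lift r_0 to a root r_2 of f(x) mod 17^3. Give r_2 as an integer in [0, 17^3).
r_2 = 3932 (mod 4913)

Hensel's recurrence: r_{i+1} = r_i − f(r_i)·(f′(r_i))^{-1} mod 17^{i+2}, with f′(x) = 2x. Iterate:
  r_0 = 5 (mod 17)
  r_1 = 175 (mod 289)
  r_2 = 3932 (mod 4913)
Final: r_2 = 3932, and one checks f(r_2) ≡ 0 mod 17^3.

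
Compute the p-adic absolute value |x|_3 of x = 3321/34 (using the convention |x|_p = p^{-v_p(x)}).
|3321/34|_3 = 1/81

Step 1 — compute v_3(x) by factoring powers of 3 out of the numerator and denominator: v_3(3321/34) = 4. Step 2 — apply |x|_p = p^{-v_p(x)} = 3^{-4} = 1/81.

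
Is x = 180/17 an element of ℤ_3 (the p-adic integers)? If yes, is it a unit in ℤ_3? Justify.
x ∈ ℤ_3 but not a unit; v_3(x) = 2 > 0

ℤ_3 = {x ∈ ℚ_3 : v_3(x) ≥ 0} and ℤ_3^× = {x ∈ ℤ_3 : v_3(x) = 0}. Here v_3(180/17) = v_3(num) − v_3(den) = 2; compare against these criteria.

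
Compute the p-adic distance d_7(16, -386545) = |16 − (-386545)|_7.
d_7(16, -386545) = 1/16807

Step 1 — x − y = 16 − (-386545) = 386561. Step 2 — v_7(386561) = 5 (factor: 386561 = (7^5 · 23); the sign does not affect v_p). Step 3 — |x − y|_7 = 7^{-5} = 1/16807.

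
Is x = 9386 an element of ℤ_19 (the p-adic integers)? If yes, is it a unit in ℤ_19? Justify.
x ∈ ℤ_19 but not a unit; v_19(x) = 2 > 0

ℤ_19 = {x ∈ ℚ_19 : v_19(x) ≥ 0} and ℤ_19^× = {x ∈ ℤ_19 : v_19(x) = 0}. Here v_19(9386) = v_19(num) − v_19(den) = 2; compare against these criteria.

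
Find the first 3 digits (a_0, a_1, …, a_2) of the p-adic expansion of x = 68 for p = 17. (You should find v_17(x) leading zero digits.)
(a_0, …, a_2) = (0, 4, 0)

v_17(68) = 1, so a_0 = ... = a_0 = 0. Factor out: x = 17^1 · u with u = 4 a unit in ℤ_17. Expand u iteratively via a_{v+i} = u_i mod 17, u_{i+1} = (u_i − a_{v+i})/17:
  u_0 = 4;  a_1 = 4;  u_1 = (u_0 − 4)/17 = 0
  u_1 = 0;  a_2 = 0;  u_2 = (u_1 − 0)/17 = 0
Digits: (0, 4, 0).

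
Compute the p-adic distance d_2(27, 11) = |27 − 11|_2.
d_2(27, 11) = 1/16

Step 1 — x − y = 27 − 11 = 16. Step 2 — v_2(16) = 4 (factor: 16 = (2^4 · 1); the sign does not affect v_p). Step 3 — |x − y|_2 = 2^{-4} = 1/16.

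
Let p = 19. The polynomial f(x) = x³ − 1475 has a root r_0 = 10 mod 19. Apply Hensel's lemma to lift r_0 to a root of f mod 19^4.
r_3 = 62976 (mod 130321)

Hensel: r_{i+1} = r_i − f(r_i)/f′(r_i) mod 19^{i+2}, where f′(x) = 3x². Iterate:
  r_0 = 10 (mod 19)
  r_1 = 162 (mod 361)
  r_2 = 1245 (mod 6859)
  r_3 = 62976 (mod 130321)
Final: r = 62976 with f(r) ≡ 0 mod 19^4.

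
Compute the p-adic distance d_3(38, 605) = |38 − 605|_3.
d_3(38, 605) = 1/81

Step 1 — x − y = 38 − 605 = -567. Step 2 — v_3(-567) = 4 (factor: -567 = −(3^4 · 7); the sign does not affect v_p). Step 3 — |x − y|_3 = 3^{-4} = 1/81.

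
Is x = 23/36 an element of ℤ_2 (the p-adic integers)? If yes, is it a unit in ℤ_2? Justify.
x ∉ ℤ_2 (v_2(x) = -2 < 0)

ℤ_2 = {x ∈ ℚ_2 : v_2(x) ≥ 0} and ℤ_2^× = {x ∈ ℤ_2 : v_2(x) = 0}. Here v_2(23/36) = v_2(num) − v_2(den) = -2; compare against these criteria.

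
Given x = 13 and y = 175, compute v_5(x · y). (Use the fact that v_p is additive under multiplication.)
v_5(2275) = 2

v_p(x) = 0 (factor: 13 = 5^0 · 13); v_p(y) = 2 (factor: 175 = 5^2 · 7). Additivity: v_p(xy) = v_p(x) + v_p(y) = 0 + 2 = 2. (Direct check: xy = 2275 = 5^2 · (91).)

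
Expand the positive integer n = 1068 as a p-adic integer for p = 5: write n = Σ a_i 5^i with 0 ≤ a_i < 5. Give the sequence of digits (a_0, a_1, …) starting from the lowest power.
(a_0, a_1, …) = (3, 3, 2, 3, 1)

Repeated division by 5 gives the digits low-to-high: 1068 = 3 + 3·5^1 + 2·5^2 + 3·5^3 + 1·5^4. Digit sequence: (3, 3, 2, 3, 1).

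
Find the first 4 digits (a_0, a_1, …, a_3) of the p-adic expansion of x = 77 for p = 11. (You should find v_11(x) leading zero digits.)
(a_0, …, a_3) = (0, 7, 0, 0)

v_11(77) = 1, so a_0 = ... = a_0 = 0. Factor out: x = 11^1 · u with u = 7 a unit in ℤ_11. Expand u iteratively via a_{v+i} = u_i mod 11, u_{i+1} = (u_i − a_{v+i})/11:
  u_0 = 7;  a_1 = 7;  u_1 = (u_0 − 7)/11 = 0
  u_1 = 0;  a_2 = 0;  u_2 = (u_1 − 0)/11 = 0
  u_2 = 0;  a_3 = 0;  u_3 = (u_2 − 0)/11 = 0
Digits: (0, 7, 0, 0).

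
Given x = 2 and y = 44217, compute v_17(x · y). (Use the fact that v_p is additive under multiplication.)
v_17(88434) = 3

v_p(x) = 0 (factor: 2 = 17^0 · 2); v_p(y) = 3 (factor: 44217 = 17^3 · 9). Additivity: v_p(xy) = v_p(x) + v_p(y) = 0 + 3 = 3. (Direct check: xy = 88434 = 17^3 · (18).)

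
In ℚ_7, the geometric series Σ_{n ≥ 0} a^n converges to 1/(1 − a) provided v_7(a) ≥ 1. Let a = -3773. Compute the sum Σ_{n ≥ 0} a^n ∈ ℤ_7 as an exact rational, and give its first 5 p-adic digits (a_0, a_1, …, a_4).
Σ a^n = 1/(1 − a) = 1/3774;  first 5 digits = (1, 0, 0, 3, 5)

v_7(a) = 3 ≥ 1, so the series converges in ℤ_7 to 1/(1 − a) = 1/(1 − (-3773)) = 1/3774. Expand this rational in ℤ_7: compute digits iteratively via d_i = x_i mod 7, x_{i+1} = (x_i − d_i)/7. The first 5 digits are (1, 0, 0, 3, 5).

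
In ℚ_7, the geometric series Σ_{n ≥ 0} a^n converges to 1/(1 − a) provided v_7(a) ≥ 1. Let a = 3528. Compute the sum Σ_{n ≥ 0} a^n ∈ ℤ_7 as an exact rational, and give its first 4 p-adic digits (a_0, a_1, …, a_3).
Σ a^n = 1/(1 − a) = -1/3527;  first 4 digits = (1, 0, 2, 3)

v_7(a) = 2 ≥ 1, so the series converges in ℤ_7 to 1/(1 − a) = 1/(1 − 3528) = -1/3527. Expand this rational in ℤ_7: compute digits iteratively via d_i = x_i mod 7, x_{i+1} = (x_i − d_i)/7. The first 4 digits are (1, 0, 2, 3).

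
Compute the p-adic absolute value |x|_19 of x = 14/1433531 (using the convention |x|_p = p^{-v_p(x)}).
|14/1433531|_19 = 130321

Step 1 — compute v_19(x) by factoring powers of 19 out of the numerator and denominator: v_19(14/1433531) = -4. Step 2 — apply |x|_p = p^{-v_p(x)} = 19^{4} = 130321.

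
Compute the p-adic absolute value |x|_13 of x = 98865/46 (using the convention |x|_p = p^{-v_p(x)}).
|98865/46|_13 = 1/2197

Step 1 — compute v_13(x) by factoring powers of 13 out of the numerator and denominator: v_13(98865/46) = 3. Step 2 — apply |x|_p = p^{-v_p(x)} = 13^{-3} = 1/2197.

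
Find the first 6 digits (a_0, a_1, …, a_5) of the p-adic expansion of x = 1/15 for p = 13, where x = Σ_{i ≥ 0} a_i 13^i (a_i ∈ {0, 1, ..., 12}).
(a_0, …, a_5) = (7, 9, 1, 12, 6, 9)

v_13(1/15) = 0 (numerator and denominator both coprime to 13), so x ∈ ℤ_13^×. Compute digits iteratively via a_i = x_i mod 13, x_{i+1} = (x_i − a_i)/13, with x_0 = x:
  x_0 = 1/15;  a_0 = 7;  x_1 = (x_0 − 7)/13 = -8/15
  x_1 = -8/15;  a_1 = 9;  x_2 = (x_1 − 9)/13 = -11/15
  x_2 = -11/15;  a_2 = 1;  x_3 = (x_2 − 1)/13 = -2/15
  x_3 = -2/15;  a_3 = 12;  x_4 = (x_3 − 12)/13 = -14/15
  x_4 = -14/15;  a_4 = 6;  x_5 = (x_4 − 6)/13 = -8/15
  x_5 = -8/15;  a_5 = 9;  x_6 = (x_5 − 9)/13 = -11/15
Digits: (7, 9, 1, 12, 6, 9).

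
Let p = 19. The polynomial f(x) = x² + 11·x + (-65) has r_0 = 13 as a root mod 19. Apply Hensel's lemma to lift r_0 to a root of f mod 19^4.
r_3 = 118668 (mod 130321)

Hensel: r_{i+1} = r_i − f(r_i)·(f′(r_i))^{-1} mod 19^{i+2}, f′(x) = 2x + 11. Iterate:
  r_0 = 13 (mod 19)
  r_1 = 260 (mod 361)
  r_2 = 2065 (mod 6859)
  r_3 = 118668 (mod 130321)
Final: r = 118668 satisfies f(r) ≡ 0 mod 19^4.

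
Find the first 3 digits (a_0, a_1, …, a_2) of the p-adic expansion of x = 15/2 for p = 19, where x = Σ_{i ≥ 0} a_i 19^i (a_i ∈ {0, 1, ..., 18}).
(a_0, …, a_2) = (17, 9, 9)

v_19(15/2) = 0 (numerator and denominator both coprime to 19), so x ∈ ℤ_19^×. Compute digits iteratively via a_i = x_i mod 19, x_{i+1} = (x_i − a_i)/19, with x_0 = x:
  x_0 = 15/2;  a_0 = 17;  x_1 = (x_0 − 17)/19 = -1/2
  x_1 = -1/2;  a_1 = 9;  x_2 = (x_1 − 9)/19 = -1/2
  x_2 = -1/2;  a_2 = 9;  x_3 = (x_2 − 9)/19 = -1/2
Digits: (17, 9, 9).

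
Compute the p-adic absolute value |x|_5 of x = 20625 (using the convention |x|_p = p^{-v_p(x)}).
|20625|_5 = 1/625

Step 1 — compute v_5(x) by factoring powers of 5 out of the numerator and denominator: v_5(20625) = 4. Step 2 — apply |x|_p = p^{-v_p(x)} = 5^{-4} = 1/625.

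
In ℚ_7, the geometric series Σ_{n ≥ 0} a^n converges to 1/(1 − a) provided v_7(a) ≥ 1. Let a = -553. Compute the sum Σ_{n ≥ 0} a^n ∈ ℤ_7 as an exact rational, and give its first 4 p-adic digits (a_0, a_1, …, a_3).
Σ a^n = 1/(1 − a) = 1/554;  first 4 digits = (1, 5, 6, 6)

v_7(a) = 1 ≥ 1, so the series converges in ℤ_7 to 1/(1 − a) = 1/(1 − (-553)) = 1/554. Expand this rational in ℤ_7: compute digits iteratively via d_i = x_i mod 7, x_{i+1} = (x_i − d_i)/7. The first 4 digits are (1, 5, 6, 6).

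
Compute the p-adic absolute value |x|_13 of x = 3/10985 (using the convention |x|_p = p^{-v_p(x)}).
|3/10985|_13 = 2197

Step 1 — compute v_13(x) by factoring powers of 13 out of the numerator and denominator: v_13(3/10985) = -3. Step 2 — apply |x|_p = p^{-v_p(x)} = 13^{3} = 2197.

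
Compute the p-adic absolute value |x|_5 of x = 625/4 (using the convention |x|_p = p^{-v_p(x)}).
|625/4|_5 = 1/625

Step 1 — compute v_5(x) by factoring powers of 5 out of the numerator and denominator: v_5(625/4) = 4. Step 2 — apply |x|_p = p^{-v_p(x)} = 5^{-4} = 1/625.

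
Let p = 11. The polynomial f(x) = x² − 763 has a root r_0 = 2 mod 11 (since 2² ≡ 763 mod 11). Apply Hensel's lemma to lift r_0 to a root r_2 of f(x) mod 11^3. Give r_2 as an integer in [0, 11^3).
r_2 = 1069 (mod 1331)

Hensel's recurrence: r_{i+1} = r_i − f(r_i)·(f′(r_i))^{-1} mod 11^{i+2}, with f′(x) = 2x. Iterate:
  r_0 = 2 (mod 11)
  r_1 = 101 (mod 121)
  r_2 = 1069 (mod 1331)
Final: r_2 = 1069, and one checks f(r_2) ≡ 0 mod 11^3.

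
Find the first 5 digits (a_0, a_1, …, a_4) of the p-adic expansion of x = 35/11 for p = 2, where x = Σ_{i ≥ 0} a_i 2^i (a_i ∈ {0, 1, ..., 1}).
(a_0, …, a_4) = (1, 0, 0, 1, 0)

v_2(35/11) = 0 (numerator and denominator both coprime to 2), so x ∈ ℤ_2^×. Compute digits iteratively via a_i = x_i mod 2, x_{i+1} = (x_i − a_i)/2, with x_0 = x:
  x_0 = 35/11;  a_0 = 1;  x_1 = (x_0 − 1)/2 = 12/11
  x_1 = 12/11;  a_1 = 0;  x_2 = (x_1 − 0)/2 = 6/11
  x_2 = 6/11;  a_2 = 0;  x_3 = (x_2 − 0)/2 = 3/11
  x_3 = 3/11;  a_3 = 1;  x_4 = (x_3 − 1)/2 = -4/11
  x_4 = -4/11;  a_4 = 0;  x_5 = (x_4 − 0)/2 = -2/11
Digits: (1, 0, 0, 1, 0).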